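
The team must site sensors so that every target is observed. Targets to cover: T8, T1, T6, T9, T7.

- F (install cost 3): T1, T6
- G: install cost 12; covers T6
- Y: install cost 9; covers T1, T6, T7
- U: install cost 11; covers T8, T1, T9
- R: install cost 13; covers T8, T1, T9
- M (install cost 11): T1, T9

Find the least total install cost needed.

This is an integer covering problem.
The greedy cost-per-new-target heuristic would pick F, U, and Y for 23, but a cheaper cover exists.
Choose Y and U: together they cover T8, T1, T6, T9, T7 — every target.
Total install cost: 9 + 11 = 20.
No cover costs less than 20.

20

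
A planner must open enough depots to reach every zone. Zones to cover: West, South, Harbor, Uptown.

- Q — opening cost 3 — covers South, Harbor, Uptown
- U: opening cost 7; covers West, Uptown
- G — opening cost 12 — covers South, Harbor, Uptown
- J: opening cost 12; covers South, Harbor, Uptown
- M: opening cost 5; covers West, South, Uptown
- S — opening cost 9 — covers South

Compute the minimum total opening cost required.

8

Choose Q and M: together they cover West, South, Harbor, Uptown — every zone.
Total opening cost: 3 + 5 = 8.
No cover costs less than 8.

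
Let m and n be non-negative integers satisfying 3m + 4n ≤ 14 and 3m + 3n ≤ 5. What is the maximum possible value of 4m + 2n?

(m,n)=(1,0): 3·1+4·0=3≤14, 3·1+3·0=3≤5, objective 4.
(m,n)=(0,1): 3·0+4·1=4≤14, 3·0+3·1=3≤5, objective 2.
Maximum is 4 at (m,n)=(1,0).

4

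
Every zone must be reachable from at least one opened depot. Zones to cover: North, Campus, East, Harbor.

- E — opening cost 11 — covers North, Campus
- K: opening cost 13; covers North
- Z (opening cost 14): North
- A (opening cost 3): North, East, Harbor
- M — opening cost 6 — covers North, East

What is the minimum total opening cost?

Choose E and A: together they cover North, Campus, East, Harbor — every zone.
Total opening cost: 11 + 3 = 14.
No cover costs less than 14.

14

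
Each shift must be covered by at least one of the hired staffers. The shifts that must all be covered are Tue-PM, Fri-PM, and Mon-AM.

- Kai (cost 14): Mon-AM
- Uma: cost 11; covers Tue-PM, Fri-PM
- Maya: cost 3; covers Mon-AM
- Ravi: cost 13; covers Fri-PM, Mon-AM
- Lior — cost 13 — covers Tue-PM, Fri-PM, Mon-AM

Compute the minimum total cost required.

13

The greedy cost-per-new-shift heuristic would pick Maya and Uma for 14, but a cheaper cover exists.
Lior alone covers Tue-PM, Fri-PM, Mon-AM — every shift.
Total cost: 13.
No cover costs less than 13.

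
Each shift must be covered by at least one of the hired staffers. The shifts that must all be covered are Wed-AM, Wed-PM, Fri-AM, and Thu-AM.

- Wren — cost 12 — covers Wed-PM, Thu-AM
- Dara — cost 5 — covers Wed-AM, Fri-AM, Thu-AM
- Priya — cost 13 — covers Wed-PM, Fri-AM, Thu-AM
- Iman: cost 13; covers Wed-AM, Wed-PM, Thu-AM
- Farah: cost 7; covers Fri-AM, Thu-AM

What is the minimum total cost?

17

Choose Wren and Dara: together they cover Wed-AM, Wed-PM, Fri-AM, Thu-AM — every shift.
Total cost: 12 + 5 = 17.
No cover costs less than 17.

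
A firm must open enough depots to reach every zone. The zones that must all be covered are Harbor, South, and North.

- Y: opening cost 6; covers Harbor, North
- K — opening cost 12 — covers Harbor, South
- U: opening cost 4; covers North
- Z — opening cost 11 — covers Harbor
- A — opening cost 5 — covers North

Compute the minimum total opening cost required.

Choose K and U: together they cover Harbor, South, North — every zone.
Total opening cost: 12 + 4 = 16.

16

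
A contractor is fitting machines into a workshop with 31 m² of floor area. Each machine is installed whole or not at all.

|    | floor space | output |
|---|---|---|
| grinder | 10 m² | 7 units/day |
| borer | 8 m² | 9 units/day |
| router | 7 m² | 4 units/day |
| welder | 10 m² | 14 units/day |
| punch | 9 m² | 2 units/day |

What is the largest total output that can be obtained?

30

Take grinder, borer, and welder: floor space 10 + 8 + 10 = 28 ≤ 31, output 7 + 9 + 14 = 30.
No other feasible combination does better.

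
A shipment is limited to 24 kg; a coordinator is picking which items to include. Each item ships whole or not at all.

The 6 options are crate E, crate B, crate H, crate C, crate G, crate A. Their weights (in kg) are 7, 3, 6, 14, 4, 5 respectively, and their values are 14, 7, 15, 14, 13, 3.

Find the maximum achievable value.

49

Take crate E, crate B, crate H, and crate G: weight 7 + 3 + 6 + 4 = 20 ≤ 24, value 14 + 7 + 15 + 13 = 49.
No other feasible combination does better.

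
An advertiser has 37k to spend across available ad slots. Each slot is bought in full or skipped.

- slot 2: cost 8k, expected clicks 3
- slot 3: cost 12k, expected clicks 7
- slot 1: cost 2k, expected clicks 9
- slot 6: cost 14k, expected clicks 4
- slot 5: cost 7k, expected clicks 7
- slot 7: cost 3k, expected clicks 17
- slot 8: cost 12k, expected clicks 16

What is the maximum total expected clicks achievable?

56

Allowing fractional choices, the relaxed optimum would be about 56.4, but ad slots are indivisible.
slot 2 + slot 1 + slot 5 + slot 7 + slot 8: cost 8 + 2 + 7 + 3 + 12 = 32 ≤ 37, expected clicks 3 + 9 + 7 + 17 + 16 = 52.
slot 3 + slot 1 + slot 5 + slot 7 + slot 8: cost 12 + 2 + 7 + 3 + 12 = 36 ≤ 37, expected clicks 7 + 9 + 7 + 17 + 16 = 56.
Best is slot 3, slot 1, slot 5, slot 7, and slot 8 with total expected clicks 56.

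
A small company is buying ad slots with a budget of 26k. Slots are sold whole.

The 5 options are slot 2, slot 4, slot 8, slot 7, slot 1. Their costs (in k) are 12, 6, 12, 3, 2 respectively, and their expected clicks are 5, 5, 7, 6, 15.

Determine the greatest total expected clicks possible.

This is a 0-1 knapsack instance.
Allowing fractional choices, the relaxed optimum would be about 34.2, but ad slots are indivisible.
slot 8 + slot 7 + slot 1: cost 12 + 3 + 2 = 17 ≤ 26, expected clicks 7 + 6 + 15 = 28.
slot 4 + slot 8 + slot 7 + slot 1: cost 6 + 12 + 3 + 2 = 23 ≤ 26, expected clicks 5 + 7 + 6 + 15 = 33.
slot 2 + slot 4 + slot 7 + slot 1: cost 12 + 6 + 3 + 2 = 23 ≤ 26, expected clicks 5 + 5 + 6 + 15 = 31.
Best is slot 4, slot 8, slot 7, and slot 1 with total expected clicks 33.

33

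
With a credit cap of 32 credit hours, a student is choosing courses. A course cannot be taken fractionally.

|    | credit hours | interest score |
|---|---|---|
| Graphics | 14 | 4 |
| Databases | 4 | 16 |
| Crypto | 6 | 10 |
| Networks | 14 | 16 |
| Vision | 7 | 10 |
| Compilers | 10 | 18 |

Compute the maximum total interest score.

Allowing fractional choices, the relaxed optimum would be about 59.7, but courses are indivisible.
Databases + Crypto + Vision + Compilers: credit hours 4 + 6 + 7 + 10 = 27 ≤ 32, interest score 16 + 10 + 10 + 18 = 54.
Databases + Crypto + Networks + Vision: credit hours 4 + 6 + 14 + 7 = 31 ≤ 32, interest score 16 + 10 + 16 + 10 = 52.
Best is Databases, Crypto, Vision, and Compilers with total interest score 54.

54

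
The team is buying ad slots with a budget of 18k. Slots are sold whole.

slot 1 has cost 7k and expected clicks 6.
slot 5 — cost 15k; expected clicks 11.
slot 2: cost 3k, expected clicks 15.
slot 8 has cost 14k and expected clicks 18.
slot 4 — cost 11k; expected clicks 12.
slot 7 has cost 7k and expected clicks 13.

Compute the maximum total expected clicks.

34

Take slot 1, slot 2, and slot 7: cost 7 + 3 + 7 = 17 ≤ 18, expected clicks 6 + 15 + 13 = 34.
No other feasible combination does better.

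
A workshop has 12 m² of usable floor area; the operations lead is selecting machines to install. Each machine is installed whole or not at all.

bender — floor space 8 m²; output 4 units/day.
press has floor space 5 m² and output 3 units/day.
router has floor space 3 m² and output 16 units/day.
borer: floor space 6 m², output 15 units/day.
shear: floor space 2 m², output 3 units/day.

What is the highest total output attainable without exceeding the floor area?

This is an integer program with binary decision variables.
Allowing fractional choices, the relaxed optimum would be about 34.6, but machines are indivisible.
router + borer + shear: floor space 3 + 6 + 2 = 11 ≤ 12, output 16 + 15 + 3 = 34.
press + router + shear: floor space 5 + 3 + 2 = 10 ≤ 12, output 3 + 16 + 3 = 22.
router + borer: floor space 3 + 6 = 9 ≤ 12, output 16 + 15 = 31.
Best is router, borer, and shear with total output 34.

34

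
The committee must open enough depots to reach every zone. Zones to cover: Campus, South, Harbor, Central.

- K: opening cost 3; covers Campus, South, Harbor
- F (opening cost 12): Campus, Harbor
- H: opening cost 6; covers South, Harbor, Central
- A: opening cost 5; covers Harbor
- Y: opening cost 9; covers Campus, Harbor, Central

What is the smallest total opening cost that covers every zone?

9

Choose K and H: together they cover Campus, South, Harbor, Central — every zone.
Total opening cost: 3 + 6 = 9.
No cover costs less than 9.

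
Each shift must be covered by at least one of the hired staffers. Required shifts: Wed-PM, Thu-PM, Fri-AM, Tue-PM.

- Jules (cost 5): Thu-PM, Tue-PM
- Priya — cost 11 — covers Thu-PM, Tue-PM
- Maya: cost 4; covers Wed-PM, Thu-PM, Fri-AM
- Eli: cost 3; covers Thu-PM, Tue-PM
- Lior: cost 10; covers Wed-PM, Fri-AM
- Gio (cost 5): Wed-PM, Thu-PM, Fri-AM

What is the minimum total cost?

7

Choose Maya and Eli: together they cover Wed-PM, Thu-PM, Fri-AM, Tue-PM — every shift.
Total cost: 4 + 3 = 7.
No cover costs less than 7.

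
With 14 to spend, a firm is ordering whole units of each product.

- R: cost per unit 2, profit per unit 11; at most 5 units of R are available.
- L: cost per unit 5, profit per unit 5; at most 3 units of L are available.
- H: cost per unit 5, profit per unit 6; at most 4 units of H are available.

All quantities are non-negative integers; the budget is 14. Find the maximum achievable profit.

R has the best ratio (11/2); taking only R gives at most 5×11 = 55 (stopped by the supply cap of 5).
Optimal: 5×R: cost 10 ≤ 14, profit 5·11 = 55.

55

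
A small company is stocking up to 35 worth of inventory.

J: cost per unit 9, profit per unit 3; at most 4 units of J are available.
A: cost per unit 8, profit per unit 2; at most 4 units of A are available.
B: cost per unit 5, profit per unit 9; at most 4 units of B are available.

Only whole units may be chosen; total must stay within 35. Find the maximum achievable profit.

39

This is a bounded integer knapsack.
1×J and 4×B: cost 29 ≤ 35, profit 1·3 + 4·9 = 39.
1×A and 4×B: cost 28 ≤ 35, profit 1·2 + 4·9 = 38.
Best is 39.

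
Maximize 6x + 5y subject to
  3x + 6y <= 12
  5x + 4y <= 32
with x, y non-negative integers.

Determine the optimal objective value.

(x,y)=(4,0): 3·4+6·0=12≤12, 5·4+4·0=20≤32, objective 24.
(x,y)=(3,0): 3·3+6·0=9≤12, 5·3+4·0=15≤32, objective 18.
No feasible integer point exceeds 24.

24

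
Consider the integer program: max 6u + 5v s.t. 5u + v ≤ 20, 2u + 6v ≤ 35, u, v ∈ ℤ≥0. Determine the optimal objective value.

The continuous relaxation peaks at (3.04, 4.82) with value 42.32; rounding to a feasible lattice point costs some objective.
(u,v)=(3,4) is feasible, giving 38.
(u,v)=(2,5) is feasible, giving 37.
(u,v)=(3,3) is feasible, giving 33.
Maximum is 38 at (u,v)=(3,4).

38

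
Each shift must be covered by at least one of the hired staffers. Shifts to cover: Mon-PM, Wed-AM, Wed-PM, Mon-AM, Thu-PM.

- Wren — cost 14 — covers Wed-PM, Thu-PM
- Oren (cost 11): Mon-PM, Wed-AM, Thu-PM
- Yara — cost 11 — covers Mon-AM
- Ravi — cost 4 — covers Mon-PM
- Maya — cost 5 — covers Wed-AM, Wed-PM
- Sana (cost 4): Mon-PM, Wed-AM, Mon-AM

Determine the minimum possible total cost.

18

This is an integer covering problem.
Choose Wren and Sana: together they cover Mon-PM, Wed-AM, Wed-PM, Mon-AM, Thu-PM — every shift.
Total cost: 14 + 4 = 18.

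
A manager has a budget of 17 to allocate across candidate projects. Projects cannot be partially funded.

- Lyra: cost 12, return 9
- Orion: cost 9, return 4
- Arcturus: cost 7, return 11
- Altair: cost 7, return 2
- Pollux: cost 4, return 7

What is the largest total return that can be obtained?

Allowing fractional choices, the relaxed optimum would be about 22.5, but projects are indivisible.
Arcturus + Pollux: cost 7 + 4 = 11 ≤ 17, return 11 + 7 = 18.
Lyra + Pollux: cost 12 + 4 = 16 ≤ 17, return 9 + 7 = 16.
Orion + Arcturus: cost 9 + 7 = 16 ≤ 17, return 4 + 11 = 15.
Best is Arcturus and Pollux with total return 18.

18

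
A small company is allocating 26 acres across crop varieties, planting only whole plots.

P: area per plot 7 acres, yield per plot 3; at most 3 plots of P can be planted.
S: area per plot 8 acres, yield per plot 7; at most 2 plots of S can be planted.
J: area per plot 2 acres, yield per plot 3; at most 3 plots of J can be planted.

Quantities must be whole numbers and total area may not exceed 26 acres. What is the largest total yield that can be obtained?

23

This is a bounded integer knapsack.
Take 2×S and 3×J: area 22 ≤ 26, yield 2·7 + 3·3 = 23.
J has the best ratio (3/2) and is taken to its limit of 3; remaining capacity is filled optimally with the others.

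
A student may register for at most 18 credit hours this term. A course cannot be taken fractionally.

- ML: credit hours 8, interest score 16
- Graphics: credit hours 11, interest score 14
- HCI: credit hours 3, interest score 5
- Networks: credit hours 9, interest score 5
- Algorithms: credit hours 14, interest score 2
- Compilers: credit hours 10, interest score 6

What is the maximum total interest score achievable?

Allowing fractional choices, the relaxed optimum would be about 29.9, but courses are indivisible.
ML + HCI: credit hours 8 + 3 = 11 ≤ 18, interest score 16 + 5 = 21.
ML + Compilers: credit hours 8 + 10 = 18 ≤ 18, interest score 16 + 6 = 22.
Best is ML and Compilers with total interest score 22.

22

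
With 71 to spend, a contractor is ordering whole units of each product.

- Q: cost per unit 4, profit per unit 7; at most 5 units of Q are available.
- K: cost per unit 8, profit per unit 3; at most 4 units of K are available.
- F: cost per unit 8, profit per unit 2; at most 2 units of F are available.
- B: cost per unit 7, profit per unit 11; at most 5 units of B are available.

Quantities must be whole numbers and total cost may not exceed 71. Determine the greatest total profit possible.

96

5×Q, 2×K, and 5×B: cost 71 ≤ 71, profit 5·7 + 2·3 + 5·11 = 96.
5×Q, 1×K, 1×F, and 5×B: cost 71 ≤ 71, profit 5·7 + 1·3 + 1·2 + 5·11 = 95.
Best is 96.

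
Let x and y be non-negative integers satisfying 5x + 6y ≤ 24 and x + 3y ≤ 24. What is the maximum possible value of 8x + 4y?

(x,y)=(4,0) is feasible, giving 32.
(x,y)=(3,1) is feasible, giving 28.
The best lattice point is (4,0), giving 32.

32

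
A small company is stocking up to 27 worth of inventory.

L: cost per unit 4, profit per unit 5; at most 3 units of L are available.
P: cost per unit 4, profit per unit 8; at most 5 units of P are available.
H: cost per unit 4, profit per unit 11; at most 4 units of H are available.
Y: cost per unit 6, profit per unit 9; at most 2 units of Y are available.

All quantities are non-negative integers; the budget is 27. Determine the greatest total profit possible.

61

2×P and 4×H: cost 24 ≤ 27, profit 2·8 + 4·11 = 60.
1×P, 4×H, and 1×Y: cost 26 ≤ 27, profit 1·8 + 4·11 + 1·9 = 61.
Best is 61.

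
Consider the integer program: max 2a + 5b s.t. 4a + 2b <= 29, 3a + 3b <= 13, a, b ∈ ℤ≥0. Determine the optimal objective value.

20

(a,b)=(0,4): 4·0+2·4=8≤29, 3·0+3·4=12≤13, objective 20.
(a,b)=(1,3): 4·1+2·3=10≤29, 3·1+3·3=12≤13, objective 17.
No feasible integer point exceeds 20.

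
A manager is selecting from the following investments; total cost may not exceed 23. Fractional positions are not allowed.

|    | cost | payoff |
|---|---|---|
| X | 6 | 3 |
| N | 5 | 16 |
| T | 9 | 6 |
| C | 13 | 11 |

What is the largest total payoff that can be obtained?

27

Take N and C: cost 5 + 13 = 18 ≤ 23, payoff 16 + 11 = 27.
No other feasible combination does better.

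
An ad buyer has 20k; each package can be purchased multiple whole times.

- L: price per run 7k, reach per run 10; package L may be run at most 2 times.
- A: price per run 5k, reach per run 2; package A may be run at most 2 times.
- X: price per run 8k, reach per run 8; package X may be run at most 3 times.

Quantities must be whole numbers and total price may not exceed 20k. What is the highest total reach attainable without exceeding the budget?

This is a bounded integer knapsack.
L has the best ratio (10/7); taking only L gives at most 2×10 = 20 (stopped by the price limit).
Mixing does better — 2×L and 1×A: price 19 ≤ 20, reach 2·10 + 1·2 = 22.

22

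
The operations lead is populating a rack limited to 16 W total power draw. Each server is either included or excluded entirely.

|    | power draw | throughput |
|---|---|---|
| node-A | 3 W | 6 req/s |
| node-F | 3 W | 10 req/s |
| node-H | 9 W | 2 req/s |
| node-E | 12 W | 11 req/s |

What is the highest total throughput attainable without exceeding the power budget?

This is an integer program with binary decision variables.
node-A + node-F + node-H: power draw 3 + 3 + 9 = 15 ≤ 16, throughput 6 + 10 + 2 = 18.
node-A + node-E: power draw 3 + 12 = 15 ≤ 16, throughput 6 + 11 = 17.
node-F + node-E: power draw 3 + 12 = 15 ≤ 16, throughput 10 + 11 = 21.
Best is node-F and node-E with total throughput 21.

21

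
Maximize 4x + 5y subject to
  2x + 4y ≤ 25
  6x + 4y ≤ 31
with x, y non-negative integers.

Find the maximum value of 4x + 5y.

30

(x,y)=(0,6): 2·0+4·6=24≤25, 6·0+4·6=24≤31, objective 30.
(x,y)=(1,5): 2·1+4·5=22≤25, 6·1+4·5=26≤31, objective 29.
No feasible integer point exceeds 30.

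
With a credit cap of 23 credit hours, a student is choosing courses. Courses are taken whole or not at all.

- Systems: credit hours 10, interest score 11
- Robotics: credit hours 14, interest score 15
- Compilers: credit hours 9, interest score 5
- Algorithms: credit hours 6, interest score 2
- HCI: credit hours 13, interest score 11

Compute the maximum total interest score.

Allowing fractional choices, the relaxed optimum would be about 24.9, but courses are indivisible.
Robotics + Compilers: credit hours 14 + 9 = 23 ≤ 23, interest score 15 + 5 = 20.
Systems + HCI: credit hours 10 + 13 = 23 ≤ 23, interest score 11 + 11 = 22.
Robotics + Algorithms: credit hours 14 + 6 = 20 ≤ 23, interest score 15 + 2 = 17.
Best is Systems and HCI with total interest score 22.

22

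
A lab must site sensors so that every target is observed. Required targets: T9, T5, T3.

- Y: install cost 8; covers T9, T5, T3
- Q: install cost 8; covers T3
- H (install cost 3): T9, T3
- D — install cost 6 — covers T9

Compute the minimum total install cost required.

Y alone covers T9, T5, T3 — every target.
Total install cost: 8.

8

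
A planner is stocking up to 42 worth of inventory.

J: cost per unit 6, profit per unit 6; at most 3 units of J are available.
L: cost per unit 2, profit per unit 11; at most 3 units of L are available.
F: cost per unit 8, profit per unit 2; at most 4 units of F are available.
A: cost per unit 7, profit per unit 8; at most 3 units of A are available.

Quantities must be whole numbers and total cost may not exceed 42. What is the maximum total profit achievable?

69

Take 2×J, 3×L, and 3×A: cost 39 ≤ 42, profit 2·6 + 3·11 + 3·8 = 69.
L has the best ratio (11/2) and is taken to its limit of 3; remaining capacity is filled optimally with the others.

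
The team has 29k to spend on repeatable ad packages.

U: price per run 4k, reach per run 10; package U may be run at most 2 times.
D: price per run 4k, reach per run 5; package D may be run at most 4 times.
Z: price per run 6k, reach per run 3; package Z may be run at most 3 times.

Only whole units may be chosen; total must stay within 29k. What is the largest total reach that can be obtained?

This is a bounded integer knapsack.
U has the best ratio (10/4); taking only U gives at most 2×10 = 20 (stopped by the supply cap of 2).
Mixing does better — 2×U and 4×D: price 24 ≤ 29, reach 2·10 + 4·5 = 40.

40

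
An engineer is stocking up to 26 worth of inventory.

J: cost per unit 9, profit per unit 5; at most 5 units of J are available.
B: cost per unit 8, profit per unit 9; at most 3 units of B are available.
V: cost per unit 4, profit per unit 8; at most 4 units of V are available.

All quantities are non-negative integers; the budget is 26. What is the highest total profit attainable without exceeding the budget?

41

1×B and 4×V: cost 24 ≤ 26, profit 1·9 + 4·8 = 41.
1×J and 4×V: cost 25 ≤ 26, profit 1·5 + 4·8 = 37.
Best is 41.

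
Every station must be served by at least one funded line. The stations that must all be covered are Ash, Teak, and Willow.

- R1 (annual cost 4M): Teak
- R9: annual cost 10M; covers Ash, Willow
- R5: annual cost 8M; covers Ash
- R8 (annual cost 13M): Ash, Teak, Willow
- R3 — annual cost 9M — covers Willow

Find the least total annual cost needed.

13

The greedy cost-per-new-station heuristic would pick R1 and R9 for 14, but a cheaper cover exists.
R8 alone covers Ash, Teak, Willow — every station.
Total annual cost: 13.
No cover costs less than 13.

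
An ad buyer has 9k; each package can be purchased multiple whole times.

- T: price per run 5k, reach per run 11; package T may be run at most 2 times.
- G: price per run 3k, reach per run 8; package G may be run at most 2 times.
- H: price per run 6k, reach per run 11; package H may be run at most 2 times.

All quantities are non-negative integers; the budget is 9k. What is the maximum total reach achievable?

Take 1×G and 1×H: price 9 ≤ 9, reach 1·8 + 1·11 = 19.
No other integer combination yields more.

19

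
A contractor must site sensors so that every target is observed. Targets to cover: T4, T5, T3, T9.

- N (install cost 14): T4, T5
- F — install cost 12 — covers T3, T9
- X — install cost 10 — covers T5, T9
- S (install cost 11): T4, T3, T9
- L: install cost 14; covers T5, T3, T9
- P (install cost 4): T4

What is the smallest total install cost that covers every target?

18

The greedy cost-per-new-target heuristic would pick S and X for 21, but a cheaper cover exists.
Choose L and P: together they cover T4, T5, T3, T9 — every target.
Total install cost: 14 + 4 = 18.
No cover costs less than 18.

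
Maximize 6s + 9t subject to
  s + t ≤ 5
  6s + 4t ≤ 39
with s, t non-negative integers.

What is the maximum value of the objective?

(s,t)=(0,5): 1·0+1·5=5≤5, 6·0+4·5=20≤39, objective 45.
(s,t)=(1,4): 1·1+1·4=5≤5, 6·1+4·4=22≤39, objective 42.
(s,t)=(0,4): 1·0+1·4=4≤5, 6·0+4·4=16≤39, objective 36.
No feasible integer point exceeds 45.

45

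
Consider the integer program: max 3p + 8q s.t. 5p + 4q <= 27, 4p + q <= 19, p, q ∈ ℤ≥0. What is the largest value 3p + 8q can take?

48

Relaxing integrality, the LP optimum is 54.00 at (p,q) = (0, 6.75), which is not an integer point.
(p,q)=(0,6): 5·0+4·6=24≤27, 4·0+1·6=6≤19, objective 48.
(p,q)=(1,5): 5·1+4·5=25≤27, 4·1+1·5=9≤19, objective 43.
(p,q)=(0,5): 5·0+4·5=20≤27, 4·0+1·5=5≤19, objective 40.
The best lattice point is (0,6), giving 48.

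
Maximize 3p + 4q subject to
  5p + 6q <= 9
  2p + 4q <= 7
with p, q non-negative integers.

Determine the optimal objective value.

(p,q)=(0,1) is feasible, giving 4.
(p,q)=(1,0) is feasible, giving 3.
(p,q)=(0,0) is feasible, giving 0.
Maximum is 4 at (p,q)=(0,1).

4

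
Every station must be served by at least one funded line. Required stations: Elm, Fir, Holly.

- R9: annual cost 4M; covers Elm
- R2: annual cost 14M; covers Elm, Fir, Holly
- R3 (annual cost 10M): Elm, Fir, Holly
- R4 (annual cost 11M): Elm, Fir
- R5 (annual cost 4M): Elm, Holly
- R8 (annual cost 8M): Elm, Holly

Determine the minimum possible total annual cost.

This is a weighted set-cover instance.
The greedy cost-per-new-station heuristic would pick R5 and R3 for 14, but a cheaper cover exists.
R3 alone covers Elm, Fir, Holly — every station.
Total annual cost: 10.
No cover costs less than 10.

10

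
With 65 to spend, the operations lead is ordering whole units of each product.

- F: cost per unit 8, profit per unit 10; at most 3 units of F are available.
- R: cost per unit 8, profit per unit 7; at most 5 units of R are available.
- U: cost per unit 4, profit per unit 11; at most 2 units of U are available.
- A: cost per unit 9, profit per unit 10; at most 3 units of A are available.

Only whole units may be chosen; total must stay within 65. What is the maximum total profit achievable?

3×F, 3×R, 2×U, and 1×A: cost 65 ≤ 65, profit 3·10 + 3·7 + 2·11 + 1·10 = 83.
3×F, 2×U, and 3×A: cost 59 ≤ 65, profit 3·10 + 2·11 + 3·10 = 82.
Best is 83.

83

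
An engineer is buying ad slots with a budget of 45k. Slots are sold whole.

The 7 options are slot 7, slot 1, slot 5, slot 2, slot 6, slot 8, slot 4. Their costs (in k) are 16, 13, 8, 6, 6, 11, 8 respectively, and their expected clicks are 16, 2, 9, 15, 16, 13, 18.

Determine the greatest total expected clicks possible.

Treat it as a binary knapsack problem.
slot 5 + slot 2 + slot 6 + slot 8 + slot 4: cost 8 + 6 + 6 + 11 + 8 = 39 ≤ 45, expected clicks 9 + 15 + 16 + 13 + 18 = 71.
slot 7 + slot 5 + slot 2 + slot 6 + slot 4: cost 16 + 8 + 6 + 6 + 8 = 44 ≤ 45, expected clicks 16 + 9 + 15 + 16 + 18 = 74.
Best is slot 7, slot 5, slot 2, slot 6, and slot 4 with total expected clicks 74.

74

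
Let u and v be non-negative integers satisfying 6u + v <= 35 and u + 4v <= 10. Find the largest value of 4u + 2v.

Relaxing integrality, the LP optimum is 24.78 at (u,v) = (5.65, 1.09), which is not an integer point.
(u,v)=(5,1) is feasible, giving 22.
(u,v)=(5,0) is feasible, giving 20.
The best lattice point is (5,1), giving 22.

22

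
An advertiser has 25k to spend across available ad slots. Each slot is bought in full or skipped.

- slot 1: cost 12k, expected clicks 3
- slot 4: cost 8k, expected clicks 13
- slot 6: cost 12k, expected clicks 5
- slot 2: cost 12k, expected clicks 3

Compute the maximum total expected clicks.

18

This is a 0-1 knapsack instance.
slot 4 + slot 6: cost 8 + 12 = 20 ≤ 25, expected clicks 13 + 5 = 18.
slot 4 + slot 2: cost 8 + 12 = 20 ≤ 25, expected clicks 13 + 3 = 16.
slot 1 + slot 4: cost 12 + 8 = 20 ≤ 25, expected clicks 3 + 13 = 16.
Best is slot 4 and slot 6 with total expected clicks 18.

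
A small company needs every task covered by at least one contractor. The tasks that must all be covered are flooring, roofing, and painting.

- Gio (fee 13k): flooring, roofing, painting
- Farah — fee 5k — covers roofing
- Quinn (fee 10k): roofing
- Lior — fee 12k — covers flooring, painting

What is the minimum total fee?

Gio alone covers flooring, roofing, painting — every task.
Total fee: 13.
No cover costs less than 13.

13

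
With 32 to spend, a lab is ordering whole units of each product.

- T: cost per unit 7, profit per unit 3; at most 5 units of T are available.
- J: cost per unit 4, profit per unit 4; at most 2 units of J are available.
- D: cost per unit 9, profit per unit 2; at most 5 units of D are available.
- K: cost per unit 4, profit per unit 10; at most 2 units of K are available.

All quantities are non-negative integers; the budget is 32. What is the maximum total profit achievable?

K has the best ratio (10/4); taking only K gives at most 2×10 = 20 (stopped by the supply cap of 2).
Mixing does better — 2×T, 2×J, and 2×K: cost 30 ≤ 32, profit 2·3 + 2·4 + 2·10 = 34.

34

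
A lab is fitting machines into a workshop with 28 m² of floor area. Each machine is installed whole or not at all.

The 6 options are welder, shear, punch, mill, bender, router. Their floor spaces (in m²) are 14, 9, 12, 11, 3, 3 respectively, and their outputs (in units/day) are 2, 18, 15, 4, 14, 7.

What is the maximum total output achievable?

Allowing fractional choices, the relaxed optimum would be about 54.4, but machines are indivisible.
shear + mill + bender + router: floor space 9 + 11 + 3 + 3 = 26 ≤ 28, output 18 + 4 + 14 + 7 = 43.
shear + punch + bender: floor space 9 + 12 + 3 = 24 ≤ 28, output 18 + 15 + 14 = 47.
shear + punch + bender + router: floor space 9 + 12 + 3 + 3 = 27 ≤ 28, output 18 + 15 + 14 + 7 = 54.
Best is shear, punch, bender, and router with total output 54.

54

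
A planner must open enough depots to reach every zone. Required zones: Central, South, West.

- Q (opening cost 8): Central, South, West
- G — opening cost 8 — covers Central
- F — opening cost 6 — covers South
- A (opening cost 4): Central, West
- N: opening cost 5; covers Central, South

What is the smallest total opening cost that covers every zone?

8

This is an integer covering problem.
The greedy cost-per-new-zone heuristic would pick A and N for 9, but a cheaper cover exists.
Q alone covers Central, South, West — every zone.
Total opening cost: 8.
No cover costs less than 8.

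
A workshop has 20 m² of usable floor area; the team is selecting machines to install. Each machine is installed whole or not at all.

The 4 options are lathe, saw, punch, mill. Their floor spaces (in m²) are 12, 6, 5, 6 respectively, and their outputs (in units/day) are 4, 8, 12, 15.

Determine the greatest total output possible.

35

Allowing fractional choices, the relaxed optimum would be about 36.0, but machines are indivisible.
saw + punch + mill: floor space 6 + 5 + 6 = 17 ≤ 20, output 8 + 12 + 15 = 35.
punch + mill: floor space 5 + 6 = 11 ≤ 20, output 12 + 15 = 27.
saw + mill: floor space 6 + 6 = 12 ≤ 20, output 8 + 15 = 23.
Best is saw, punch, and mill with total output 35.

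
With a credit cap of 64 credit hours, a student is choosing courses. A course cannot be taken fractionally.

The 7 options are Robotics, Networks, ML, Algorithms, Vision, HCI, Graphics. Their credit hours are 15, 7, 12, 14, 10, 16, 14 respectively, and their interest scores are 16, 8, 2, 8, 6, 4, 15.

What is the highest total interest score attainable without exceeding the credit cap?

53

Robotics + Networks + Algorithms + Vision + Graphics: credit hours 15 + 7 + 14 + 10 + 14 = 60 ≤ 64, interest score 16 + 8 + 8 + 6 + 15 = 53.
Robotics + Networks + ML + Algorithms + Graphics: credit hours 15 + 7 + 12 + 14 + 14 = 62 ≤ 64, interest score 16 + 8 + 2 + 8 + 15 = 49.
Robotics + Networks + Vision + HCI + Graphics: credit hours 15 + 7 + 10 + 16 + 14 = 62 ≤ 64, interest score 16 + 8 + 6 + 4 + 15 = 49.
Best is Robotics, Networks, Algorithms, Vision, and Graphics with total interest score 53.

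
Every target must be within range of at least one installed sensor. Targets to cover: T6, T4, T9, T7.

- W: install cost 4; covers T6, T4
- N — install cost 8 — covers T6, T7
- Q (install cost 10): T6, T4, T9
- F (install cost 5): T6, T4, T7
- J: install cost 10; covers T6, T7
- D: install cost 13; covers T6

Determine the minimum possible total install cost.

Choose Q and F: together they cover T6, T4, T9, T7 — every target.
Total install cost: 10 + 5 = 15.
No cover costs less than 15.

15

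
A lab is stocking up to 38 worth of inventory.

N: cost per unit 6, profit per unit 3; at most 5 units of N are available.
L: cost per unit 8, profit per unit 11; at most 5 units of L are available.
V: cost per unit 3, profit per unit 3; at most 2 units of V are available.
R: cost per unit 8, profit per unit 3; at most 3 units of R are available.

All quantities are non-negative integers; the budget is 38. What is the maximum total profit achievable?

50

This is a bounded integer knapsack.
L has the best ratio (11/8); taking only L gives at most 4×11 = 44 (stopped by the cost limit).
Mixing does better — 4×L and 2×V: cost 38 ≤ 38, profit 4·11 + 2·3 = 50.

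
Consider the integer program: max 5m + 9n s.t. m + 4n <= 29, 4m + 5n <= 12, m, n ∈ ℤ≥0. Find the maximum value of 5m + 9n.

(m,n)=(0,2): 1·0+4·2=8≤29, 4·0+5·2=10≤12, objective 18.
(m,n)=(1,1): 1·1+4·1=5≤29, 4·1+5·1=9≤12, objective 14.
(m,n)=(0,1): 1·0+4·1=4≤29, 4·0+5·1=5≤12, objective 9.
No feasible integer point exceeds 18.

18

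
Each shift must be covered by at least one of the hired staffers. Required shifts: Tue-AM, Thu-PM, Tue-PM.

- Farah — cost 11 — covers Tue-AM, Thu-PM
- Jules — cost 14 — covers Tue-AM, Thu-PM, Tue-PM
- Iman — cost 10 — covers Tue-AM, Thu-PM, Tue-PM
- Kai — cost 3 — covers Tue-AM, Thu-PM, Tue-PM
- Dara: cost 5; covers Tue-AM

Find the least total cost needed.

This is a weighted set-cover instance.
Kai alone covers Tue-AM, Thu-PM, Tue-PM — every shift.
Total cost: 3.

3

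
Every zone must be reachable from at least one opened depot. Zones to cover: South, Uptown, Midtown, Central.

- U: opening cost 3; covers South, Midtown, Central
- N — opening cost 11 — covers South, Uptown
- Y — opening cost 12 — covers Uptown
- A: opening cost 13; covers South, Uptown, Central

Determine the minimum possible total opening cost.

14

Choose U and N: together they cover South, Uptown, Midtown, Central — every zone.
Total opening cost: 3 + 11 = 14.
No cover costs less than 14.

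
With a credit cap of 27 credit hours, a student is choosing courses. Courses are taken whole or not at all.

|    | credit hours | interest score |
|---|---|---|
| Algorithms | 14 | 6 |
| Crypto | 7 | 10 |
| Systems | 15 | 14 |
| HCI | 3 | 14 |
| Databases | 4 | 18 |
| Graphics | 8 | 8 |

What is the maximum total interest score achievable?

Take Crypto, HCI, Databases, and Graphics: credit hours 7 + 3 + 4 + 8 = 22 ≤ 27, interest score 10 + 14 + 18 + 8 = 50.
No other feasible combination does better.

50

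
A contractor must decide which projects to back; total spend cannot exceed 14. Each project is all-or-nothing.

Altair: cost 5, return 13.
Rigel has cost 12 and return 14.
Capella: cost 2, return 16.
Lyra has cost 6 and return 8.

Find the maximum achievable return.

37

Altair + Capella: cost 5 + 2 = 7 ≤ 14, return 13 + 16 = 29.
Rigel + Capella: cost 12 + 2 = 14 ≤ 14, return 14 + 16 = 30.
Altair + Capella + Lyra: cost 5 + 2 + 6 = 13 ≤ 14, return 13 + 16 + 8 = 37.
Best is Altair, Capella, and Lyra with total return 37.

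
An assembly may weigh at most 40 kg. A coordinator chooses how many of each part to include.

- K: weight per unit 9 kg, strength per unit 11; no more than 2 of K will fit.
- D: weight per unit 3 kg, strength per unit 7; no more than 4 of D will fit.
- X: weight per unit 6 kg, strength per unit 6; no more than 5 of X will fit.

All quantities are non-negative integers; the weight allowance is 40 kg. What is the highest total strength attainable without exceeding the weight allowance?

Take 1×K, 4×D, and 3×X: weight 39 ≤ 40, strength 1·11 + 4·7 + 3·6 = 57.
D has the best ratio (7/3) and is taken to its limit of 4; remaining capacity is filled optimally with the others.

57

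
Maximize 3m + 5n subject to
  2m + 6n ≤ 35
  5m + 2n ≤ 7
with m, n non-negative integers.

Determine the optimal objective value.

15

Relaxing integrality, the LP optimum is 17.50 at (m,n) = (0, 3.5), which is not an integer point.
(m,n)=(0,3): 2·0+6·3=18≤35, 5·0+2·3=6≤7, objective 15.
(m,n)=(0,2): 2·0+6·2=12≤35, 5·0+2·2=4≤7, objective 10.
Maximum is 15 at (m,n)=(0,3).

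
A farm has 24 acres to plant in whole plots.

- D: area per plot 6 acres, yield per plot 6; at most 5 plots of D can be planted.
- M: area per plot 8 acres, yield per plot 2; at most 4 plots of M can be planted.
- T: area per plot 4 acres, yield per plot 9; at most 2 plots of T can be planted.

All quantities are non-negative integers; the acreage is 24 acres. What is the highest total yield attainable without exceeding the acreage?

30

This is a bounded integer knapsack.
T has the best ratio (9/4); taking only T gives at most 2×9 = 18 (stopped by the supply cap of 2).
Mixing does better — 2×D and 2×T: area 20 ≤ 24, yield 2·6 + 2·9 = 30.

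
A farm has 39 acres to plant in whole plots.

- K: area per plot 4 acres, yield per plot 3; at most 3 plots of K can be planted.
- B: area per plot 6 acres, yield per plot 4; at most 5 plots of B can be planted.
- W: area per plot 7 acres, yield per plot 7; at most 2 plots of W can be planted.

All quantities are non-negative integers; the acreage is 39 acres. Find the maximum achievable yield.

31

W has the best ratio (7/7); taking only W gives at most 2×7 = 14 (stopped by the supply cap of 2).
Mixing does better — 3×K, 2×B, and 2×W: area 38 ≤ 39, yield 3·3 + 2·4 + 2·7 = 31.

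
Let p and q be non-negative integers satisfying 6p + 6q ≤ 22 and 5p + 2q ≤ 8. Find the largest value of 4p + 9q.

27

Relaxing integrality, the LP optimum is 33.00 at (p,q) = (0, 3.67), which is not an integer point.
(p,q)=(0,3): 6·0+6·3=18≤22, 5·0+2·3=6≤8, objective 27.
(p,q)=(0,2): 6·0+6·2=12≤22, 5·0+2·2=4≤8, objective 18.
Maximum is 27 at (p,q)=(0,3).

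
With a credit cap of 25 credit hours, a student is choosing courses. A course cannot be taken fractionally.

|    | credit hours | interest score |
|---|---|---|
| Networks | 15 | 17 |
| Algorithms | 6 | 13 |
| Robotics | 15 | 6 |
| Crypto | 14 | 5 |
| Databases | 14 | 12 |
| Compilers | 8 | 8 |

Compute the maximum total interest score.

Algorithms + Databases: credit hours 6 + 14 = 20 ≤ 25, interest score 13 + 12 = 25.
Networks + Algorithms: credit hours 15 + 6 = 21 ≤ 25, interest score 17 + 13 = 30.
Networks + Compilers: credit hours 15 + 8 = 23 ≤ 25, interest score 17 + 8 = 25.
Best is Networks and Algorithms with total interest score 30.

30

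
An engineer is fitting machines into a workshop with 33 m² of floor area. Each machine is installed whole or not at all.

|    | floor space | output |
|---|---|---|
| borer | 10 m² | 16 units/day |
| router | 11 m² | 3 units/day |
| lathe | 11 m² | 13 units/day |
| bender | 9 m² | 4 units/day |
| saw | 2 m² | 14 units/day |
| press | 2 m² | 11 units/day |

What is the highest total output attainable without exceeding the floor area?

Take borer, lathe, saw, and press: floor space 10 + 11 + 2 + 2 = 25 ≤ 33, output 16 + 13 + 14 + 11 = 54.
No other feasible combination does better.

54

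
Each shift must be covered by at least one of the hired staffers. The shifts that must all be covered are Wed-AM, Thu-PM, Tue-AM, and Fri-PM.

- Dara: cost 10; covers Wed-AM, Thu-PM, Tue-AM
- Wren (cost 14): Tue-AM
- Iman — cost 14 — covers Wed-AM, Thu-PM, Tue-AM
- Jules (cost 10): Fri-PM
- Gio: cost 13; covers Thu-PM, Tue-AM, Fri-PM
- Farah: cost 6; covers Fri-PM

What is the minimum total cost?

16

This is a weighted set-cover instance.
Choose Dara and Farah: together they cover Wed-AM, Thu-PM, Tue-AM, Fri-PM — every shift.
Total cost: 10 + 6 = 16.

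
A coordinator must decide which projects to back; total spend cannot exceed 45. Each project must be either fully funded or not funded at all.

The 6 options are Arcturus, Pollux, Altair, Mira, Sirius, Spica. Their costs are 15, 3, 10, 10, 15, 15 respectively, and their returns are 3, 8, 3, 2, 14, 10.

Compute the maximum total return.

35

This is a 0-1 knapsack instance.
Allowing fractional choices, the relaxed optimum would be about 35.4, but projects are indivisible.
Pollux + Sirius + Spica: cost 3 + 15 + 15 = 33 ≤ 45, return 8 + 14 + 10 = 32.
Pollux + Mira + Sirius + Spica: cost 3 + 10 + 15 + 15 = 43 ≤ 45, return 8 + 2 + 14 + 10 = 34.
Pollux + Altair + Sirius + Spica: cost 3 + 10 + 15 + 15 = 43 ≤ 45, return 8 + 3 + 14 + 10 = 35.
Best is Pollux, Altair, Sirius, and Spica with total return 35.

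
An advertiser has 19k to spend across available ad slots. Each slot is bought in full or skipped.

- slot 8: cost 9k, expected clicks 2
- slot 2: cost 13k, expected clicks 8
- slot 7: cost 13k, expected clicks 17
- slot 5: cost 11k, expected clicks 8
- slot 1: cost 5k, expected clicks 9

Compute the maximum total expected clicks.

This is a 0-1 knapsack instance.
Allowing fractional choices, the relaxed optimum would be about 26.7, but ad slots are indivisible.
slot 7: cost 13 ≤ 19, expected clicks 17.
slot 7 + slot 1: cost 13 + 5 = 18 ≤ 19, expected clicks 17 + 9 = 26.
Best is slot 7 and slot 1 with total expected clicks 26.

26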